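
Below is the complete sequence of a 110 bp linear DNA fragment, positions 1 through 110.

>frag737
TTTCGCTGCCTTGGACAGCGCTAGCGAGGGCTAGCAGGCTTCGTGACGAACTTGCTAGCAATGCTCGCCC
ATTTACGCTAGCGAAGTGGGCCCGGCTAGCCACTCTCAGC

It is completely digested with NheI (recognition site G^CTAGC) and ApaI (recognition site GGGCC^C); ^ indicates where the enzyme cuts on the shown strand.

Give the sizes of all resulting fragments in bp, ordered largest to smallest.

NheI sites (GCTAGC) start at positions 20, 30, 54, 77, 95.
NheI cuts after the first base of each site, so after positions 20, 30, 54, 77, 95.
The ApaI site (GGGCCC) starts at position 88.
ApaI cuts after base 5 of each site (before the last base), so after position 92.
Combined cut positions: 20, 30, 54, 77, 92, 95.
Linear molecule, 6 cuts → 7 fragments:
  1–20 → 20 bp
  21–30 → 10 bp
  31–54 → 24 bp
  55–77 → 23 bp
  78–92 → 15 bp
  93–95 → 3 bp
  96–110 → 15 bp
Sorted largest to smallest: 24, 23, 20, 15, 15, 10, 3 bp.

24, 23, 20, 15, 15, 10, 3 bp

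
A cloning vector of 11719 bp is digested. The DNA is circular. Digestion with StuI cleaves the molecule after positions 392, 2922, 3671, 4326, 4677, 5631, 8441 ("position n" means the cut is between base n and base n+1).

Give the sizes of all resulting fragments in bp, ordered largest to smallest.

3670, 2810, 2530, 954, 749, 655, 351 bp

Circular molecule, 7 cuts → 7 fragments:
  2922 − 392 = 2530 bp
  3671 − 2922 = 749 bp
  4326 − 3671 = 655 bp
  4677 − 4326 = 351 bp
  5631 − 4677 = 954 bp
  8441 − 5631 = 2810 bp
  wrap: 11719 − 8441 + 392 = 3670 bp
Sorted largest to smallest: 3670, 2810, 2530, 954, 749, 655, 351 bp.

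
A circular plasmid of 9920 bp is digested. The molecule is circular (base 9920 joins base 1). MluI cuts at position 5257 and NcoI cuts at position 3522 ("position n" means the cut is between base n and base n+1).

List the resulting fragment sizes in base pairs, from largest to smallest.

Combined cut positions (sorted): 3522, 5257.
Circular molecule, 2 cuts → 2 fragments:
  5257 − 3522 = 1735 bp
  wrap: 9920 − 5257 + 3522 = 8185 bp
Sorted largest to smallest: 8185, 1735 bp.

8185, 1735 bp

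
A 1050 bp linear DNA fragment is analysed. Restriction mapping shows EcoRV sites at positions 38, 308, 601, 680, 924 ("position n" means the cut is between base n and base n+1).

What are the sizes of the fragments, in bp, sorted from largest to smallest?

293, 270, 244, 126, 79, 38 bp

Linear molecule, 5 cuts → 6 fragments:
  38 − 0 = 38 bp
  308 − 38 = 270 bp
  601 − 308 = 293 bp
  680 − 601 = 79 bp
  924 − 680 = 244 bp
  1050 − 924 = 126 bp
Sorted largest to smallest: 293, 270, 244, 126, 79, 38 bp.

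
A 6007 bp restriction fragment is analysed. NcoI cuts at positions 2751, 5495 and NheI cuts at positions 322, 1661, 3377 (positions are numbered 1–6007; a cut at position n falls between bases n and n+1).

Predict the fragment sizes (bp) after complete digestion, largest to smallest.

Combined cut positions (sorted): 322, 1661, 2751, 3377, 5495.
Linear molecule, 5 cuts → 6 fragments:
  322 − 0 = 322 bp
  1661 − 322 = 1339 bp
  2751 − 1661 = 1090 bp
  3377 − 2751 = 626 bp
  5495 − 3377 = 2118 bp
  6007 − 5495 = 512 bp
Sorted largest to smallest: 2118, 1339, 1090, 626, 512, 322 bp.

2118, 1339, 1090, 626, 512, 322 bp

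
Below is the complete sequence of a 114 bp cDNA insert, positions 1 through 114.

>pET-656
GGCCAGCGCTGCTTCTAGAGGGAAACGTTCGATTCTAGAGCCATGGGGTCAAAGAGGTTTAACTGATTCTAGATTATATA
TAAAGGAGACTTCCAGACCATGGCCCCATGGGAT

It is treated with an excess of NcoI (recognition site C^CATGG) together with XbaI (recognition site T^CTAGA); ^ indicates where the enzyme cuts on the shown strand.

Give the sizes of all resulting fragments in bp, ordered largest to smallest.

NcoI sites (CCATGG) start at positions 41, 98, 106.
NcoI cuts after the first base of each site, so after positions 41, 98, 106.
XbaI sites (TCTAGA) start at positions 14, 34, 68.
XbaI cuts after the first base of each site, so after positions 14, 34, 68.
Combined cut positions: 14, 34, 41, 68, 98, 106.
Linear molecule, 6 cuts → 7 fragments:
  1–14 → 14 bp
  15–34 → 20 bp
  35–41 → 7 bp
  42–68 → 27 bp
  69–98 → 30 bp
  99–106 → 8 bp
  107–114 → 8 bp
Sorted largest to smallest: 30, 27, 20, 14, 8, 8, 7 bp.

30, 27, 20, 14, 8, 8, 7 bp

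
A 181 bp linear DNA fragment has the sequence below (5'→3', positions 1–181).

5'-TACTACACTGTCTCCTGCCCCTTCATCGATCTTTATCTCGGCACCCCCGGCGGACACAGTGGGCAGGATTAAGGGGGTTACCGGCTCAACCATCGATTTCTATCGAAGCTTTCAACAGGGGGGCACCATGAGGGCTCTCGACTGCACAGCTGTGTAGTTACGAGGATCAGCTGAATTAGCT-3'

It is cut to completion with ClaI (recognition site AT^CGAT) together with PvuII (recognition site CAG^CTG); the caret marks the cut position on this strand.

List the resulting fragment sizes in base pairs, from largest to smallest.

ClaI sites (ATCGAT) start at positions 25, 92.
ClaI cuts after base 2 of each site, so after positions 26, 93.
PvuII sites (CAGCTG) start at positions 147, 168.
PvuII cuts after base 3 of each site, so after positions 149, 170.
Combined cut positions: 26, 93, 149, 170.
Linear molecule, 4 cuts → 5 fragments:
  1–26 → 26 bp
  27–93 → 67 bp
  94–149 → 56 bp
  150–170 → 21 bp
  171–181 → 11 bp
Sorted largest to smallest: 67, 56, 26, 21, 11 bp.

67, 56, 26, 21, 11 bp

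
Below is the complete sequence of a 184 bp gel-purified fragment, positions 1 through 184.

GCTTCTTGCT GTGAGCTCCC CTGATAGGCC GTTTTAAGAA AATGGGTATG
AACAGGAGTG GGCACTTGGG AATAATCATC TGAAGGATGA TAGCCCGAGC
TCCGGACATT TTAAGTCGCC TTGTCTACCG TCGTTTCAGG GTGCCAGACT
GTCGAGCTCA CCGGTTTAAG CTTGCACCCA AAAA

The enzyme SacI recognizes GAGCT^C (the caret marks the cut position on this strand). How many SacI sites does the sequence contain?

GAGCTC occurs starting at positions 13, 97, 154.
SacI cuts at 3 sites.

3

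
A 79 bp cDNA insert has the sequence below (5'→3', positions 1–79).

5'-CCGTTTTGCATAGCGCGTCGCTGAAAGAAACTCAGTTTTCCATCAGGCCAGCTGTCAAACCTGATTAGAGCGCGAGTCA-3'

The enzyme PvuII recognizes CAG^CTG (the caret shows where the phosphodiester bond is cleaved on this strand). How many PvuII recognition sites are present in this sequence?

1

CAGCTG occurs starting at position 49.
PvuII cuts at 1 site.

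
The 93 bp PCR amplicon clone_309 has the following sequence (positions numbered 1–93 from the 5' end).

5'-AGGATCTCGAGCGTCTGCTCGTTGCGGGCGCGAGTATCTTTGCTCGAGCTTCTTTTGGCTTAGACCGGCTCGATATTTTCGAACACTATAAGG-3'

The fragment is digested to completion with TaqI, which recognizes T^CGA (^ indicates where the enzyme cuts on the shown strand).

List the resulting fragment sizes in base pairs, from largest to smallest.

37, 26, 14, 9, 7 bp

TaqI sites (TCGA) start at positions 7, 44, 70, 79.
TaqI cuts after the first base of each site, so after positions 7, 44, 70, 79.
Linear molecule, 4 cuts → 5 fragments:
  1–7 → 7 bp
  8–44 → 37 bp
  45–70 → 26 bp
  71–79 → 9 bp
  80–93 → 14 bp
Sorted largest to smallest: 37, 26, 14, 9, 7 bp.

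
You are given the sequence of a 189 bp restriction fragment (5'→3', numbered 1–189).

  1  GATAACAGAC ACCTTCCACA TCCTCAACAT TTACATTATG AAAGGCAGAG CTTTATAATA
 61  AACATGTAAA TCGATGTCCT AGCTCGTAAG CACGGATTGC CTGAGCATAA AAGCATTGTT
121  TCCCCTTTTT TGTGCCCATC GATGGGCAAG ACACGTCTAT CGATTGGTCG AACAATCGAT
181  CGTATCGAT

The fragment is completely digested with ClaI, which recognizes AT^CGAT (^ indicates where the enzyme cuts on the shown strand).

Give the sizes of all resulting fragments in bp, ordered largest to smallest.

ClaI sites (ATCGAT) start at positions 70, 138, 159, 175, 184.
ClaI cuts after base 2 of each site, so after positions 71, 139, 160, 176, 185.
Linear molecule, 5 cuts → 6 fragments:
  1–71 → 71 bp
  72–139 → 68 bp
  140–160 → 21 bp
  161–176 → 16 bp
  177–185 → 9 bp
  186–189 → 4 bp
Sorted largest to smallest: 71, 68, 21, 16, 9, 4 bp.

71, 68, 21, 16, 9, 4 bp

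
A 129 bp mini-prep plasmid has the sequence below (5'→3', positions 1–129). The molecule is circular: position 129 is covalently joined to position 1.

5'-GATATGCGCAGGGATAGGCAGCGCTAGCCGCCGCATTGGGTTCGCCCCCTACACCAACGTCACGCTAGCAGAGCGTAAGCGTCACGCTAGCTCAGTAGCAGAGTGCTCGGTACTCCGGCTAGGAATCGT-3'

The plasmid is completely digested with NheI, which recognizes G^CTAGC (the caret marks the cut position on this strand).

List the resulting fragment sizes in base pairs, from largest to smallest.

66, 41, 22 bp

NheI sites (GCTAGC) start at positions 23, 64, 86.
NheI cuts after the first base of each site, so after positions 23, 64, 86.
Circular molecule, 3 cuts → 3 fragments:
  24–64 → 41 bp
  65–86 → 22 bp
  87–129 then 1–23 → 43 + 23 = 66 bp
Sorted largest to smallest: 66, 41, 22 bp.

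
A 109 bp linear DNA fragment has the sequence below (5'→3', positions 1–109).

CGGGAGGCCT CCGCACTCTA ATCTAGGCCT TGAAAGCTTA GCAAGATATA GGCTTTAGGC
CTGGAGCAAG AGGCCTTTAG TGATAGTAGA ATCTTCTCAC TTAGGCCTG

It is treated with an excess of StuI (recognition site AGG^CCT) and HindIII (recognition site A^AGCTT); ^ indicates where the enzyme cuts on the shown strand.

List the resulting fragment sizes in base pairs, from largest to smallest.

StuI sites (AGGCCT) start at positions 5, 25, 57, 71, 103.
StuI cuts after base 3 of each site, so after positions 7, 27, 59, 73, 105.
The HindIII site (AAGCTT) starts at position 34.
HindIII cuts after the first base of each site, so after position 34.
Combined cut positions: 7, 27, 34, 59, 73, 105.
Linear molecule, 6 cuts → 7 fragments:
  1–7 → 7 bp
  8–27 → 20 bp
  28–34 → 7 bp
  35–59 → 25 bp
  60–73 → 14 bp
  74–105 → 32 bp
  106–109 → 4 bp
Sorted largest to smallest: 32, 25, 20, 14, 7, 7, 4 bp.

32, 25, 20, 14, 7, 7, 4 bp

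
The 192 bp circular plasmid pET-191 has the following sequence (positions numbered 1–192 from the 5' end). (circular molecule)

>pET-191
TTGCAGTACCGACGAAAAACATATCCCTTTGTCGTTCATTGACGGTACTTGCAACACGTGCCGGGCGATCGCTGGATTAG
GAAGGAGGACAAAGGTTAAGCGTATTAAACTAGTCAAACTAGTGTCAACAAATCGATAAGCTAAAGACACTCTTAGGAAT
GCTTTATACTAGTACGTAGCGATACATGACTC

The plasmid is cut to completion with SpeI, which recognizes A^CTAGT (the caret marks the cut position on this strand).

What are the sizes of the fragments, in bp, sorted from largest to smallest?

133, 50, 9 bp

SpeI sites (ACTAGT) start at positions 109, 118, 168.
SpeI cuts after the first base of each site, so after positions 109, 118, 168.
Circular molecule, 3 cuts → 3 fragments:
  110–118 → 9 bp
  119–168 → 50 bp
  169–192 then 1–109 → 24 + 109 = 133 bp
Sorted largest to smallest: 133, 50, 9 bp.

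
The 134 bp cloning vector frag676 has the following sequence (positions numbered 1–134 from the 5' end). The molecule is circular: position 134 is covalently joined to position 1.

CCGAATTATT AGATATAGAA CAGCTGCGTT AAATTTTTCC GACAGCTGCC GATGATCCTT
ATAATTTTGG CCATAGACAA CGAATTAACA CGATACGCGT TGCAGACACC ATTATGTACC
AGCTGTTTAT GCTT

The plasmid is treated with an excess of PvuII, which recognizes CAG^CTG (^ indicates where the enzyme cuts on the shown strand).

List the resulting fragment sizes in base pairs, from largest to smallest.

77, 35, 22 bp

PvuII sites (CAGCTG) start at positions 21, 43, 120.
PvuII cuts after base 3 of each site, so after positions 23, 45, 122.
Circular molecule, 3 cuts → 3 fragments:
  24–45 → 22 bp
  46–122 → 77 bp
  123–134 then 1–23 → 12 + 23 = 35 bp
Sorted largest to smallest: 77, 35, 22 bp.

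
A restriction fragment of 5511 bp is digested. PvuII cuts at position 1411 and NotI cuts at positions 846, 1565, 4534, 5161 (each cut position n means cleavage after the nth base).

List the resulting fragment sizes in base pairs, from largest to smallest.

2969, 846, 627, 565, 350, 154 bp

Combined cut positions (sorted): 846, 1411, 1565, 4534, 5161.
Linear molecule, 5 cuts → 6 fragments:
  846 − 0 = 846 bp
  1411 − 846 = 565 bp
  1565 − 1411 = 154 bp
  4534 − 1565 = 2969 bp
  5161 − 4534 = 627 bp
  5511 − 5161 = 350 bp
Sorted largest to smallest: 2969, 846, 627, 565, 350, 154 bp.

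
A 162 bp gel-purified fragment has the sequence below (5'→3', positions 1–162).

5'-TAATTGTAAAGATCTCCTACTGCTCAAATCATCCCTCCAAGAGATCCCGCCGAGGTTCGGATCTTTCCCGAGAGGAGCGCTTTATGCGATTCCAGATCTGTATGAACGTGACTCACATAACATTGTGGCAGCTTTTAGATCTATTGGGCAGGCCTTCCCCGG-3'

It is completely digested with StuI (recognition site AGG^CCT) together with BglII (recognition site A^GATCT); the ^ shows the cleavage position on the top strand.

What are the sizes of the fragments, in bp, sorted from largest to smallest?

84, 43, 15, 10, 10 bp

The StuI site (AGGCCT) starts at position 150.
StuI cuts after base 3 of each site, so after position 152.
BglII sites (AGATCT) start at positions 10, 94, 137.
BglII cuts after the first base of each site, so after positions 10, 94, 137.
Combined cut positions: 10, 94, 137, 152.
Linear molecule, 4 cuts → 5 fragments:
  1–10 → 10 bp
  11–94 → 84 bp
  95–137 → 43 bp
  138–152 → 15 bp
  153–162 → 10 bp
Sorted largest to smallest: 84, 43, 15, 10, 10 bp.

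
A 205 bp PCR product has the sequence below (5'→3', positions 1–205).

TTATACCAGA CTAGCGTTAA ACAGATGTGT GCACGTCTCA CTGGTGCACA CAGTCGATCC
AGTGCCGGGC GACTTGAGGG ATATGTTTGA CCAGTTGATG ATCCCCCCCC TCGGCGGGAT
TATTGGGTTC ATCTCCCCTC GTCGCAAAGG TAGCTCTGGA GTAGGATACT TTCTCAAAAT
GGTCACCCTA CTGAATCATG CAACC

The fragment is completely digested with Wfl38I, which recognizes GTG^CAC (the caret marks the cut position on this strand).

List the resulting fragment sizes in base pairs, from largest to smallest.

Wfl38I sites (GTGCAC) start at positions 29, 44.
Wfl38I cuts after base 3 of each site, so after positions 31, 46.
Linear molecule, 2 cuts → 3 fragments:
  1–31 → 31 bp
  32–46 → 15 bp
  47–205 → 159 bp
Sorted largest to smallest: 159, 31, 15 bp.

159, 31, 15 bp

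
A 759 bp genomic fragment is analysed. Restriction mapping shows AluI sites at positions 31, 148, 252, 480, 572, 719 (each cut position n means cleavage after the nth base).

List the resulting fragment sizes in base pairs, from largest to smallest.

Linear molecule, 6 cuts → 7 fragments:
  31 − 0 = 31 bp
  148 − 31 = 117 bp
  252 − 148 = 104 bp
  480 − 252 = 228 bp
  572 − 480 = 92 bp
  719 − 572 = 147 bp
  759 − 719 = 40 bp
Sorted largest to smallest: 228, 147, 117, 104, 92, 40, 31 bp.

228, 147, 117, 104, 92, 40, 31 bp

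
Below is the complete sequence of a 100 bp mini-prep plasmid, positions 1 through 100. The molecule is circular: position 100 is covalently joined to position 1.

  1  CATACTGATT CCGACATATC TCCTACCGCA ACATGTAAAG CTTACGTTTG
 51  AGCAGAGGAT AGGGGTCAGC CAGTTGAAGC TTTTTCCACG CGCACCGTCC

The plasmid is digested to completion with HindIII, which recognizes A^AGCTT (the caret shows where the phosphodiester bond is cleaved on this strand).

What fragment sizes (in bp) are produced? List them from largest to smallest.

61, 39 bp

HindIII sites (AAGCTT) start at positions 38, 77.
HindIII cuts after the first base of each site, so after positions 38, 77.
Circular molecule, 2 cuts → 2 fragments:
  39–77 → 39 bp
  78–100 then 1–38 → 23 + 38 = 61 bp
Sorted largest to smallest: 61, 39 bp.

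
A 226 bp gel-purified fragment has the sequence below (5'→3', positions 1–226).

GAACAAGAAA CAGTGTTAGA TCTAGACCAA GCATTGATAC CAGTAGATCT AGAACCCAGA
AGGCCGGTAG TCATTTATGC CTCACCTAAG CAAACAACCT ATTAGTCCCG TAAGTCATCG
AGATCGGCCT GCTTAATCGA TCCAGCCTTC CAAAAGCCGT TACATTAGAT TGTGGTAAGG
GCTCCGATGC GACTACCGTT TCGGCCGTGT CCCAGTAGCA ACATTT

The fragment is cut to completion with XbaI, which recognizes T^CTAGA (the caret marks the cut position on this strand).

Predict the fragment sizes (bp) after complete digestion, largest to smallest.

178, 27, 21 bp

XbaI sites (TCTAGA) start at positions 21, 48.
XbaI cuts after the first base of each site, so after positions 21, 48.
Linear molecule, 2 cuts → 3 fragments:
  1–21 → 21 bp
  22–48 → 27 bp
  49–226 → 178 bp
Sorted largest to smallest: 178, 27, 21 bp.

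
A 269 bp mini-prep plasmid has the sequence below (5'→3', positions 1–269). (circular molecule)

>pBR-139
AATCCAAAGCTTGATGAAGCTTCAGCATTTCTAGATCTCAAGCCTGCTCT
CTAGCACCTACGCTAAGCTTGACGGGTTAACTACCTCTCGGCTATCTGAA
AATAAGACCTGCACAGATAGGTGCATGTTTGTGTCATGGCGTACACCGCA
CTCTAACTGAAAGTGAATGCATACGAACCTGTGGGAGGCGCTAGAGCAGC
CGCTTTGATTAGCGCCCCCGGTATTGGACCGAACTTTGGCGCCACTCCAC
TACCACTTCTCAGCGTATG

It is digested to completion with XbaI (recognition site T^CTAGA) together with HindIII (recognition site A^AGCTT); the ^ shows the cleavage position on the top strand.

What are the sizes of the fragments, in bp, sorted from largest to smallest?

211, 35, 13, 10 bp

The XbaI site (TCTAGA) starts at position 30.
XbaI cuts after the first base of each site, so after position 30.
HindIII sites (AAGCTT) start at positions 7, 17, 65.
HindIII cuts after the first base of each site, so after positions 7, 17, 65.
Combined cut positions: 7, 17, 30, 65.
Circular molecule, 4 cuts → 4 fragments:
  8–17 → 10 bp
  18–30 → 13 bp
  31–65 → 35 bp
  66–269 then 1–7 → 204 + 7 = 211 bp
Sorted largest to smallest: 211, 35, 13, 10 bp.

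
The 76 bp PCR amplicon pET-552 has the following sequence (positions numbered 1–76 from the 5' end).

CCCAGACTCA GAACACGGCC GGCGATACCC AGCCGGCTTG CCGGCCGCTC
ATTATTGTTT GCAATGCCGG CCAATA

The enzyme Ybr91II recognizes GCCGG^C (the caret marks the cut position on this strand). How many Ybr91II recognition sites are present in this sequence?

4

GCCGGC occurs starting at positions 18, 32, 40, 66.
Ybr91II cuts at 4 sites.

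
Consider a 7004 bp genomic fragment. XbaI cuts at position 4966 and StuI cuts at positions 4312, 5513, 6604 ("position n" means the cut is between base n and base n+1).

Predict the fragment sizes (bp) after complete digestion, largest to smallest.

Combined cut positions (sorted): 4312, 4966, 5513, 6604.
Linear molecule, 4 cuts → 5 fragments:
  4312 − 0 = 4312 bp
  4966 − 4312 = 654 bp
  5513 − 4966 = 547 bp
  6604 − 5513 = 1091 bp
  7004 − 6604 = 400 bp
Sorted largest to smallest: 4312, 1091, 654, 547, 400 bp.

4312, 1091, 654, 547, 400 bp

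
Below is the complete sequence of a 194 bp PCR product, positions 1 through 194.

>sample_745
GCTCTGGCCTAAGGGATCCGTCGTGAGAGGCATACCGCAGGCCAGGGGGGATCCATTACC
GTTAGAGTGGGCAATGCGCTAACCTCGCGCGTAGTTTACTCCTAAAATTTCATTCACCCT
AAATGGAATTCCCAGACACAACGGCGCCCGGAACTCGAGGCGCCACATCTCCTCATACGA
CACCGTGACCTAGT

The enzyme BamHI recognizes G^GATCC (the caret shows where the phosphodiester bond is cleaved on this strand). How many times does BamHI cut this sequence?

GGATCC occurs starting at positions 14, 49.
BamHI cuts at 2 sites.

2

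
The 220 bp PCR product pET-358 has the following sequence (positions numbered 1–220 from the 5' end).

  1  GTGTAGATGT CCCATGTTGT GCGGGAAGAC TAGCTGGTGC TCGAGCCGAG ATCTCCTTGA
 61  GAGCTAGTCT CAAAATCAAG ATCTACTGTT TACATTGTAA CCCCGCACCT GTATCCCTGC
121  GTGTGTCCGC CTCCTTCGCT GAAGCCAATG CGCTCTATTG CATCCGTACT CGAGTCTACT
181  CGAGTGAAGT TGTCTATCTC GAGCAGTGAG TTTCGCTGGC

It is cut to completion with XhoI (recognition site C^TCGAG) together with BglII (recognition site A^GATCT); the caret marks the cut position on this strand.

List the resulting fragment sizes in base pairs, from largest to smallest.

90, 40, 30, 22, 19, 10, 9 bp

XhoI sites (CTCGAG) start at positions 40, 169, 179, 198.
XhoI cuts after the first base of each site, so after positions 40, 169, 179, 198.
BglII sites (AGATCT) start at positions 49, 79.
BglII cuts after the first base of each site, so after positions 49, 79.
Combined cut positions: 40, 49, 79, 169, 179, 198.
Linear molecule, 6 cuts → 7 fragments:
  1–40 → 40 bp
  41–49 → 9 bp
  50–79 → 30 bp
  80–169 → 90 bp
  170–179 → 10 bp
  180–198 → 19 bp
  199–220 → 22 bp
Sorted largest to smallest: 90, 40, 30, 22, 19, 10, 9 bp.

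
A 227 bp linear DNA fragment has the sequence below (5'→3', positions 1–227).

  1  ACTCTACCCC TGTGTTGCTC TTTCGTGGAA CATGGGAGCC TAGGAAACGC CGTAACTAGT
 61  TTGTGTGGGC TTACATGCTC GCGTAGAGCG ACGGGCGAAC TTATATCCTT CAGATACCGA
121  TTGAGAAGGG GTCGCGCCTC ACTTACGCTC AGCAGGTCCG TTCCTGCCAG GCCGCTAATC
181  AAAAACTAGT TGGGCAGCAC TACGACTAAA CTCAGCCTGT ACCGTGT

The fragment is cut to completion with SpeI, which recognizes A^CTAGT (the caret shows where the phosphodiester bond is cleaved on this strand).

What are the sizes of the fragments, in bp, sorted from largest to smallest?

SpeI sites (ACTAGT) start at positions 55, 185.
SpeI cuts after the first base of each site, so after positions 55, 185.
Linear molecule, 2 cuts → 3 fragments:
  1–55 → 55 bp
  56–185 → 130 bp
  186–227 → 42 bp
Sorted largest to smallest: 130, 55, 42 bp.

130, 55, 42 bp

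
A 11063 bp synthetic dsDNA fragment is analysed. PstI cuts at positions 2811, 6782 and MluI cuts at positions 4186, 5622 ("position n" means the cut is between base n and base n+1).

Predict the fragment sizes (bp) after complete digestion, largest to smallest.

4281, 2811, 1436, 1375, 1160 bp

Combined cut positions (sorted): 2811, 4186, 5622, 6782.
Linear molecule, 4 cuts → 5 fragments:
  2811 − 0 = 2811 bp
  4186 − 2811 = 1375 bp
  5622 − 4186 = 1436 bp
  6782 − 5622 = 1160 bp
  11063 − 6782 = 4281 bp
Sorted largest to smallest: 4281, 2811, 1436, 1375, 1160 bp.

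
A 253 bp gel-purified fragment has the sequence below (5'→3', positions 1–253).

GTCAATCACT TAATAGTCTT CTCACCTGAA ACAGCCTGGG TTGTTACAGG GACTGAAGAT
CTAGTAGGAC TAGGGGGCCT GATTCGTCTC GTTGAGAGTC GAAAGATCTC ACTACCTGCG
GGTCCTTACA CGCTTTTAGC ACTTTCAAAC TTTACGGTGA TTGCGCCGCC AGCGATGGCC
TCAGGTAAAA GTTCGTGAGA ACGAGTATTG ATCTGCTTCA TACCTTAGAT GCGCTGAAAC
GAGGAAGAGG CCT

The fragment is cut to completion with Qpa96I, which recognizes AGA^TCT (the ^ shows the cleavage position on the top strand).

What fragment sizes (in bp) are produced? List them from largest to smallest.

Qpa96I sites (AGATCT) start at positions 57, 104.
Qpa96I cuts after base 3 of each site, so after positions 59, 106.
Linear molecule, 2 cuts → 3 fragments:
  1–59 → 59 bp
  60–106 → 47 bp
  107–253 → 147 bp
Sorted largest to smallest: 147, 59, 47 bp.

147, 59, 47 bp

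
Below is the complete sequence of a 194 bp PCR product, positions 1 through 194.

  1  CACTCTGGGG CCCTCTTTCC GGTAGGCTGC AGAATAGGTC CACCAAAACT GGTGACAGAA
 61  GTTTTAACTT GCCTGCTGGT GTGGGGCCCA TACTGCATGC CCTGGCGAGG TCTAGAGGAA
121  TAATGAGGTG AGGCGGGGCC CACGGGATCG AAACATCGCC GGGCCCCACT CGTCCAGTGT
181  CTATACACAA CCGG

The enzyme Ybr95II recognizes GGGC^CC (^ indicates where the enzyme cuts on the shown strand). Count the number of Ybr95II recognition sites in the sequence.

GGGCCC occurs starting at positions 8, 84, 136, 161.
Ybr95II cuts at 4 sites.

4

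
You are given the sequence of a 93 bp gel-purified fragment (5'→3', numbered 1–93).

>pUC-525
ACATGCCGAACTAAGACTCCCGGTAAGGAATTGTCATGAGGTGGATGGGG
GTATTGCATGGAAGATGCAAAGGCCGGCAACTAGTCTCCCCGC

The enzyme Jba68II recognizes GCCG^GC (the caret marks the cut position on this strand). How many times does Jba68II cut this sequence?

1

GCCGGC occurs starting at position 73.
Jba68II cuts at 1 site.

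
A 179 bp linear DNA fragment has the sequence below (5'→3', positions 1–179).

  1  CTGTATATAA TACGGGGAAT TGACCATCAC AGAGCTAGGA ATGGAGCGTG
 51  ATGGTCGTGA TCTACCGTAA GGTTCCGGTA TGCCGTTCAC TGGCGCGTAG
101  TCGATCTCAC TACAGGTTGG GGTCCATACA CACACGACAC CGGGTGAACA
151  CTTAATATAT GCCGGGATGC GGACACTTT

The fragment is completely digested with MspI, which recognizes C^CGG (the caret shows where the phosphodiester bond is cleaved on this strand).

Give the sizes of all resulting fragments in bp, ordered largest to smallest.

MspI sites (CCGG) start at positions 75, 140, 162.
MspI cuts after the first base of each site, so after positions 75, 140, 162.
Linear molecule, 3 cuts → 4 fragments:
  1–75 → 75 bp
  76–140 → 65 bp
  141–162 → 22 bp
  163–179 → 17 bp
Sorted largest to smallest: 75, 65, 22, 17 bp.

75, 65, 22, 17 bp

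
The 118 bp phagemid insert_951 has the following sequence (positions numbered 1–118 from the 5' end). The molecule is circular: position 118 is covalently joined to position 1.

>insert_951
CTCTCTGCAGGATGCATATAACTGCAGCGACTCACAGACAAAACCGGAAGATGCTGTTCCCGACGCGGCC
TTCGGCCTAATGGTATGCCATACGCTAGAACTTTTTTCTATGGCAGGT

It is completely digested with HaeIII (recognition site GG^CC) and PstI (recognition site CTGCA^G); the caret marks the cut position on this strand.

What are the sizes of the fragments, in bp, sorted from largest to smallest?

HaeIII sites (GGCC) start at positions 67, 74.
HaeIII cuts after base 2 of each site, so after positions 68, 75.
PstI sites (CTGCAG) start at positions 5, 22.
PstI cuts after base 5 of each site (before the last base), so after positions 9, 26.
Combined cut positions: 9, 26, 68, 75.
Circular molecule, 4 cuts → 4 fragments:
  10–26 → 17 bp
  27–68 → 42 bp
  69–75 → 7 bp
  76–118 then 1–9 → 43 + 9 = 52 bp
Sorted largest to smallest: 52, 42, 17, 7 bp.

52, 42, 17, 7 bp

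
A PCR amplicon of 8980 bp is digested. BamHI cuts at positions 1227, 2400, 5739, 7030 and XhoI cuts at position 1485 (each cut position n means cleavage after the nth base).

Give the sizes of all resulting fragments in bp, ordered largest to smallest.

3339, 1950, 1291, 1227, 915, 258 bp

Combined cut positions (sorted): 1227, 1485, 2400, 5739, 7030.
Linear molecule, 5 cuts → 6 fragments:
  1227 − 0 = 1227 bp
  1485 − 1227 = 258 bp
  2400 − 1485 = 915 bp
  5739 − 2400 = 3339 bp
  7030 − 5739 = 1291 bp
  8980 − 7030 = 1950 bp
Sorted largest to smallest: 3339, 1950, 1291, 1227, 915, 258 bp.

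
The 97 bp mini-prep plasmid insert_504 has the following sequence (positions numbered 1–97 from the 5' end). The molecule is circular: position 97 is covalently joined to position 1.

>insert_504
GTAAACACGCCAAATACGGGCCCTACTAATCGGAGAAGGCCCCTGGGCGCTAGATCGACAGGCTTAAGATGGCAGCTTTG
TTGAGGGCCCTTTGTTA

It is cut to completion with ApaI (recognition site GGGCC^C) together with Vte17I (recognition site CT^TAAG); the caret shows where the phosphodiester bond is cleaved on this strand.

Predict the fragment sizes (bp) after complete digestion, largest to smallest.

ApaI sites (GGGCCC) start at positions 18, 85.
ApaI cuts after base 5 of each site (before the last base), so after positions 22, 89.
The Vte17I site (CTTAAG) starts at position 63.
Vte17I cuts after base 2 of each site, so after position 64.
Combined cut positions: 22, 64, 89.
Circular molecule, 3 cuts → 3 fragments:
  23–64 → 42 bp
  65–89 → 25 bp
  90–97 then 1–22 → 8 + 22 = 30 bp
Sorted largest to smallest: 42, 30, 25 bp.

42, 30, 25 bp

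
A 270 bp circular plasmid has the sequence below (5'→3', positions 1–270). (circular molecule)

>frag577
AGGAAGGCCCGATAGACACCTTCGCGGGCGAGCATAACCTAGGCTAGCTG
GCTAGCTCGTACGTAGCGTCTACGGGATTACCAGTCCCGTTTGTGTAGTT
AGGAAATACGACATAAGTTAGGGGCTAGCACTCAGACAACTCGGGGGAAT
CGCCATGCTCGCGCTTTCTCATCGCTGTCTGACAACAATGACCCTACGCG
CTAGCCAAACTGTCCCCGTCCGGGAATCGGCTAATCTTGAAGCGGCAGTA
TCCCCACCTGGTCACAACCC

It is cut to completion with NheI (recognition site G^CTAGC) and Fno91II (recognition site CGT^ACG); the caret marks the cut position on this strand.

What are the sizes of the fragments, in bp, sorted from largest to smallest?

113, 76, 64, 9, 8 bp

NheI sites (GCTAGC) start at positions 43, 51, 124, 200.
NheI cuts after the first base of each site, so after positions 43, 51, 124, 200.
The Fno91II site (CGTACG) starts at position 58.
Fno91II cuts after base 3 of each site, so after position 60.
Combined cut positions: 43, 51, 60, 124, 200.
Circular molecule, 5 cuts → 5 fragments:
  44–51 → 8 bp
  52–60 → 9 bp
  61–124 → 64 bp
  125–200 → 76 bp
  201–270 then 1–43 → 70 + 43 = 113 bp
Sorted largest to smallest: 113, 76, 64, 9, 8 bp.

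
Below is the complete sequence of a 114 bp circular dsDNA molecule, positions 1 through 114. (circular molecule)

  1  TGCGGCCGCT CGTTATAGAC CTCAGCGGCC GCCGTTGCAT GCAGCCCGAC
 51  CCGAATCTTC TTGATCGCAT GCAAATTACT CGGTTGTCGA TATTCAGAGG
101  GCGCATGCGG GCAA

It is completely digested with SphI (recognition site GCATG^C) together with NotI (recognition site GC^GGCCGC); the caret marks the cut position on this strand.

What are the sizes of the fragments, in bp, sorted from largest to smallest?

36, 30, 23, 15, 10 bp

SphI sites (GCATGC) start at positions 37, 67, 103.
SphI cuts after base 5 of each site (before the last base), so after positions 41, 71, 107.
NotI sites (GCGGCCGC) start at positions 2, 25.
NotI cuts after base 2 of each site, so after positions 3, 26.
Combined cut positions: 3, 26, 41, 71, 107.
Circular molecule, 5 cuts → 5 fragments:
  4–26 → 23 bp
  27–41 → 15 bp
  42–71 → 30 bp
  72–107 → 36 bp
  108–114 then 1–3 → 7 + 3 = 10 bp
Sorted largest to smallest: 36, 30, 23, 15, 10 bp.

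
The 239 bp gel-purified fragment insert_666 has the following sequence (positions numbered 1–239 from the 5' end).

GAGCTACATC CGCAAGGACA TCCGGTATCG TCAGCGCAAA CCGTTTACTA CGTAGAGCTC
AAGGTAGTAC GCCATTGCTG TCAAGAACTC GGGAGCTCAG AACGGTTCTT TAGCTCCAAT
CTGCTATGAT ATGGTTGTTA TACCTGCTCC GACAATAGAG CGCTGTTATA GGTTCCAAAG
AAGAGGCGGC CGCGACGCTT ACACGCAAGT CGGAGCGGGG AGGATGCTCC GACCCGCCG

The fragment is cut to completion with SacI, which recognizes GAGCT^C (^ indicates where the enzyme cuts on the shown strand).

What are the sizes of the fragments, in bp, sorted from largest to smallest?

142, 59, 38 bp

SacI sites (GAGCTC) start at positions 55, 93.
SacI cuts after base 5 of each site (before the last base), so after positions 59, 97.
Linear molecule, 2 cuts → 3 fragments:
  1–59 → 59 bp
  60–97 → 38 bp
  98–239 → 142 bp
Sorted largest to smallest: 142, 59, 38 bp.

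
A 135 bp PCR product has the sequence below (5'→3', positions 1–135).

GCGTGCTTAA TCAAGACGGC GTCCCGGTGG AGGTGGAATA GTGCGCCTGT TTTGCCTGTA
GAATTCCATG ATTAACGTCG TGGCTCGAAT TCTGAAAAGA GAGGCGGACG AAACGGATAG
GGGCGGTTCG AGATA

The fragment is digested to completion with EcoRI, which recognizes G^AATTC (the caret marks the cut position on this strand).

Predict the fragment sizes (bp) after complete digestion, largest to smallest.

EcoRI sites (GAATTC) start at positions 61, 87.
EcoRI cuts after the first base of each site, so after positions 61, 87.
Linear molecule, 2 cuts → 3 fragments:
  1–61 → 61 bp
  62–87 → 26 bp
  88–135 → 48 bp
Sorted largest to smallest: 61, 48, 26 bp.

61, 48, 26 bp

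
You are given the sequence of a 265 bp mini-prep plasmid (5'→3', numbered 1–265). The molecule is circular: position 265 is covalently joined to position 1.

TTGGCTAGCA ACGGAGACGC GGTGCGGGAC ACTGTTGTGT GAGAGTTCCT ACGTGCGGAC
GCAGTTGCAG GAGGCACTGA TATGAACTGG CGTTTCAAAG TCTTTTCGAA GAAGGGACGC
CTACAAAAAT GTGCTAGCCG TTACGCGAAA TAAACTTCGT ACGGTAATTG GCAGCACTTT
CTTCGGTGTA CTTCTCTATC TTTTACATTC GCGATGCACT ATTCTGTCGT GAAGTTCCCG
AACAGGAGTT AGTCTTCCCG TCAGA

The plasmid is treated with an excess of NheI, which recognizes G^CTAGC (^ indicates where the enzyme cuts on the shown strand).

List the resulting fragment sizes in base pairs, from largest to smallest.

NheI sites (GCTAGC) start at positions 4, 133.
NheI cuts after the first base of each site, so after positions 4, 133.
Circular molecule, 2 cuts → 2 fragments:
  5–133 → 129 bp
  134–265 then 1–4 → 132 + 4 = 136 bp
Sorted largest to smallest: 136, 129 bp.

136, 129 bp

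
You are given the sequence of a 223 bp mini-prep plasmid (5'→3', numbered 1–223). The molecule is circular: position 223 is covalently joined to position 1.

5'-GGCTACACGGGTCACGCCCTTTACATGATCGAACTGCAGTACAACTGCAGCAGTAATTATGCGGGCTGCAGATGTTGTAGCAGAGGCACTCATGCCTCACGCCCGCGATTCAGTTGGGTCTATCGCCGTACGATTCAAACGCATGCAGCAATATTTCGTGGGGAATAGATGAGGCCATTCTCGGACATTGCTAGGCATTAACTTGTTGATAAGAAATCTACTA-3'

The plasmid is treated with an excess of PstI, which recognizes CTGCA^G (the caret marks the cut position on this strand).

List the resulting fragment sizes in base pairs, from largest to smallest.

PstI sites (CTGCAG) start at positions 34, 45, 66.
PstI cuts after base 5 of each site (before the last base), so after positions 38, 49, 70.
Circular molecule, 3 cuts → 3 fragments:
  39–49 → 11 bp
  50–70 → 21 bp
  71–223 then 1–38 → 153 + 38 = 191 bp
Sorted largest to smallest: 191, 21, 11 bp.

191, 21, 11 bp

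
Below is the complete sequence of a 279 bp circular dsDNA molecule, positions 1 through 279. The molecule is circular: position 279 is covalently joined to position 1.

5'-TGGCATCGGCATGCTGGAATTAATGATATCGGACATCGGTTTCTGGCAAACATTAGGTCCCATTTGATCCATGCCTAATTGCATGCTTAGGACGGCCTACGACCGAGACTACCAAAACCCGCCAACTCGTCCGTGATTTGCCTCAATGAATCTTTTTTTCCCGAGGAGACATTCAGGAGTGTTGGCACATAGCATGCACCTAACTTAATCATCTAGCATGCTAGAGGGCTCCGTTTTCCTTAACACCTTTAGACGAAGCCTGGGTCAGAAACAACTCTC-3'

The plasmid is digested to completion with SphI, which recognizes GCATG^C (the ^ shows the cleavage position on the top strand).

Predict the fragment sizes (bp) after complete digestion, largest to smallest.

111, 72, 72, 24 bp

SphI sites (GCATGC) start at positions 9, 81, 192, 216.
SphI cuts after base 5 of each site (before the last base), so after positions 13, 85, 196, 220.
Circular molecule, 4 cuts → 4 fragments:
  14–85 → 72 bp
  86–196 → 111 bp
  197–220 → 24 bp
  221–279 then 1–13 → 59 + 13 = 72 bp
Sorted largest to smallest: 111, 72, 72, 24 bp.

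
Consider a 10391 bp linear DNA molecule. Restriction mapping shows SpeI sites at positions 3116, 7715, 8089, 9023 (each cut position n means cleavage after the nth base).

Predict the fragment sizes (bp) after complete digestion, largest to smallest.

4599, 3116, 1368, 934, 374 bp

Linear molecule, 4 cuts → 5 fragments:
  3116 − 0 = 3116 bp
  7715 − 3116 = 4599 bp
  8089 − 7715 = 374 bp
  9023 − 8089 = 934 bp
  10391 − 9023 = 1368 bp
Sorted largest to smallest: 4599, 3116, 1368, 934, 374 bp.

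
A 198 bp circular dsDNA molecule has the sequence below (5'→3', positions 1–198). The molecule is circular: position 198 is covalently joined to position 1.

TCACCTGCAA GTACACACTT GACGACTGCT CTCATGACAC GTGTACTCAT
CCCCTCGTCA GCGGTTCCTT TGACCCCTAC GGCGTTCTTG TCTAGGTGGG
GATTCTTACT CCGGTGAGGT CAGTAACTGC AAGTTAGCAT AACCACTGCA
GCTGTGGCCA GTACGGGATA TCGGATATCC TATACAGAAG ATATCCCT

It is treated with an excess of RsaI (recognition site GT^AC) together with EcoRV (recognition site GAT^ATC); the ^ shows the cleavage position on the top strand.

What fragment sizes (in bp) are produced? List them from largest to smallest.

118, 32, 18, 16, 7, 7 bp

RsaI sites (GTAC) start at positions 11, 43, 161.
RsaI cuts after base 2 of each site, so after positions 12, 44, 162.
EcoRV sites (GATATC) start at positions 167, 174, 190.
EcoRV cuts after base 3 of each site, so after positions 169, 176, 192.
Combined cut positions: 12, 44, 162, 169, 176, 192.
Circular molecule, 6 cuts → 6 fragments:
  13–44 → 32 bp
  45–162 → 118 bp
  163–169 → 7 bp
  170–176 → 7 bp
  177–192 → 16 bp
  193–198 then 1–12 → 6 + 12 = 18 bp
Sorted largest to smallest: 118, 32, 18, 16, 7, 7 bp.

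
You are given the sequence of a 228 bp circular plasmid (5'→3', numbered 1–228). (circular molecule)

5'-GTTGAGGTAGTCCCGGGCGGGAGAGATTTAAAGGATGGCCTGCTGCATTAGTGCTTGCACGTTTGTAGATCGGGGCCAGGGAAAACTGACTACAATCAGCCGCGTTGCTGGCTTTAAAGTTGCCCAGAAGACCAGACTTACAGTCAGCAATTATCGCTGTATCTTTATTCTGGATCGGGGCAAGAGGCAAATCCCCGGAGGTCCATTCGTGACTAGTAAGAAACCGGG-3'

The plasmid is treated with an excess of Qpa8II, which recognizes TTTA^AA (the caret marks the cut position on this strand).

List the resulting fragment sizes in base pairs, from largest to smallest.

Qpa8II sites (TTTAAA) start at positions 27, 113.
Qpa8II cuts after base 4 of each site, so after positions 30, 116.
Circular molecule, 2 cuts → 2 fragments:
  31–116 → 86 bp
  117–228 then 1–30 → 112 + 30 = 142 bp
Sorted largest to smallest: 142, 86 bp.

142, 86 bp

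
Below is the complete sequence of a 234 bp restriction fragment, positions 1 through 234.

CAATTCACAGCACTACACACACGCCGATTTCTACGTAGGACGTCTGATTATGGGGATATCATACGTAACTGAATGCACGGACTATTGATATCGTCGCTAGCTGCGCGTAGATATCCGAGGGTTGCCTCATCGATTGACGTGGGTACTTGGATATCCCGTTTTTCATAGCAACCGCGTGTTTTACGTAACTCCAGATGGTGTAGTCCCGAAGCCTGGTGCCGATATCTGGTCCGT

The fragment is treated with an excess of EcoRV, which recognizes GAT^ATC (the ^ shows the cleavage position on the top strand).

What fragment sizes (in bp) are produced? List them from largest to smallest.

EcoRV sites (GATATC) start at positions 55, 87, 110, 150, 221.
EcoRV cuts after base 3 of each site, so after positions 57, 89, 112, 152, 223.
Linear molecule, 5 cuts → 6 fragments:
  1–57 → 57 bp
  58–89 → 32 bp
  90–112 → 23 bp
  113–152 → 40 bp
  153–223 → 71 bp
  224–234 → 11 bp
Sorted largest to smallest: 71, 57, 40, 32, 23, 11 bp.

71, 57, 40, 32, 23, 11 bp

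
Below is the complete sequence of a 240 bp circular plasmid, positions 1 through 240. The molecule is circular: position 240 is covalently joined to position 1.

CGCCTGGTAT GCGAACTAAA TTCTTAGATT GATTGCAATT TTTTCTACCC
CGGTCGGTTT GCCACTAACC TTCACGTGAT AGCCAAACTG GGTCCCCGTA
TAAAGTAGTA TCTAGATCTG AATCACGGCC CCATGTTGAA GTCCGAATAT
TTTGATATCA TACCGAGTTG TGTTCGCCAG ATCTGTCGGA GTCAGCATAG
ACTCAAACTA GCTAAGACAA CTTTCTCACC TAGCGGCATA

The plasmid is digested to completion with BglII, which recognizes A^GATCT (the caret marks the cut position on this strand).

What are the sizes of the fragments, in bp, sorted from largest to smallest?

175, 65 bp

BglII sites (AGATCT) start at positions 114, 179.
BglII cuts after the first base of each site, so after positions 114, 179.
Circular molecule, 2 cuts → 2 fragments:
  115–179 → 65 bp
  180–240 then 1–114 → 61 + 114 = 175 bp
Sorted largest to smallest: 175, 65 bp.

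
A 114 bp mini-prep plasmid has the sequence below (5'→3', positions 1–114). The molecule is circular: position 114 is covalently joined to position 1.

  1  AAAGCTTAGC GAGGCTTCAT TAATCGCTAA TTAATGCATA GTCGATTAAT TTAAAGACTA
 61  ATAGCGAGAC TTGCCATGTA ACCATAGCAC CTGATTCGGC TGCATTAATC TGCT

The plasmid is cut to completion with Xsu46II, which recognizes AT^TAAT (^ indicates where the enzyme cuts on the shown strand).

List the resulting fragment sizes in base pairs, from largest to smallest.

59, 29, 15, 11 bp

Xsu46II sites (ATTAAT) start at positions 19, 30, 45, 104.
Xsu46II cuts after base 2 of each site, so after positions 20, 31, 46, 105.
Circular molecule, 4 cuts → 4 fragments:
  21–31 → 11 bp
  32–46 → 15 bp
  47–105 → 59 bp
  106–114 then 1–20 → 9 + 20 = 29 bp
Sorted largest to smallest: 59, 29, 15, 11 bp.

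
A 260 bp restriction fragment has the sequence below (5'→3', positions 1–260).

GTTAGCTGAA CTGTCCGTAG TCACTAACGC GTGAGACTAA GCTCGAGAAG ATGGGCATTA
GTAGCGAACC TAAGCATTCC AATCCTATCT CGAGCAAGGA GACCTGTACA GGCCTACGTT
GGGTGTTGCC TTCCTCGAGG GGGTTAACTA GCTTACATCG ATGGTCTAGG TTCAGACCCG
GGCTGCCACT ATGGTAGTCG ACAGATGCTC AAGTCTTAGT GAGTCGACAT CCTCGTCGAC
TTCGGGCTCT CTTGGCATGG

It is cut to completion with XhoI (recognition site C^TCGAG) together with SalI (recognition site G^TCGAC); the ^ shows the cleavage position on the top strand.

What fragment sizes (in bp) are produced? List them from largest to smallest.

XhoI sites (CTCGAG) start at positions 42, 89, 134.
XhoI cuts after the first base of each site, so after positions 42, 89, 134.
SalI sites (GTCGAC) start at positions 197, 223, 235.
SalI cuts after the first base of each site, so after positions 197, 223, 235.
Combined cut positions: 42, 89, 134, 197, 223, 235.
Linear molecule, 6 cuts → 7 fragments:
  1–42 → 42 bp
  43–89 → 47 bp
  90–134 → 45 bp
  135–197 → 63 bp
  198–223 → 26 bp
  224–235 → 12 bp
  236–260 → 25 bp
Sorted largest to smallest: 63, 47, 45, 42, 26, 25, 12 bp.

63, 47, 45, 42, 26, 25, 12 bp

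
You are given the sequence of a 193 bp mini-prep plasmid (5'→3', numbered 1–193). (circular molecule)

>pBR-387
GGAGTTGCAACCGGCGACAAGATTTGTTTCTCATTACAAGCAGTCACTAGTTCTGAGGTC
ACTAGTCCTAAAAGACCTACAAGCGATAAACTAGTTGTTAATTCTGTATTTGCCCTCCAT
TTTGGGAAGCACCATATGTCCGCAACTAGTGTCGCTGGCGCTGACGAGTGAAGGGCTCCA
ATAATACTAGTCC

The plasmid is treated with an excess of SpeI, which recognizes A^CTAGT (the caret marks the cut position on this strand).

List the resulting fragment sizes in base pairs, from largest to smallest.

SpeI sites (ACTAGT) start at positions 46, 61, 90, 145, 186.
SpeI cuts after the first base of each site, so after positions 46, 61, 90, 145, 186.
Circular molecule, 5 cuts → 5 fragments:
  47–61 → 15 bp
  62–90 → 29 bp
  91–145 → 55 bp
  146–186 → 41 bp
  187–193 then 1–46 → 7 + 46 = 53 bp
Sorted largest to smallest: 55, 53, 41, 29, 15 bp.

55, 53, 41, 29, 15 bp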